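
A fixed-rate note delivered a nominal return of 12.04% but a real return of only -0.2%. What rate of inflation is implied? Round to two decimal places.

From (1+r_nom) = (1+r_real)(1+π), we get 1+π = (1 + 12.04%)/(1 − 0.2%) = 1.1204/0.998 ≈ 1.12265.
So π ≈ 12.2645%.

12.26%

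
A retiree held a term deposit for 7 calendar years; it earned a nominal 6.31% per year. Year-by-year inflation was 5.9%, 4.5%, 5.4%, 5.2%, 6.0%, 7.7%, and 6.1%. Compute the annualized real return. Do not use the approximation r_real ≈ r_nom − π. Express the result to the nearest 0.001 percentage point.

Cumulative inflation factor: 1.059 × 1.045 × 1.054 × 1.052 × 1.060 × 1.077 × 1.061 ≈ 1.48630.
Nominal growth factor: 1.53468. Real growth factor = 1.53468 / 1.48630 ≈ 1.03256.
Annualized: 1.03256^(1/7) − 1 ≈ 0.00459.

0.459%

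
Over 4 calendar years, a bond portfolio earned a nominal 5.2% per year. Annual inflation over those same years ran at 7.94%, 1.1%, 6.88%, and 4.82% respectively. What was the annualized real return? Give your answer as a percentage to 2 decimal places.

0.05%

Cumulative inflation factor: 1.0794 × 1.011 × 1.0688 × 1.0482 ≈ 1.22257.
Nominal growth factor: 1.22479. Real growth factor = 1.22479 / 1.22257 ≈ 1.00182.
Annualized: 1.00182^(1/4) − 1 ≈ 0.00045.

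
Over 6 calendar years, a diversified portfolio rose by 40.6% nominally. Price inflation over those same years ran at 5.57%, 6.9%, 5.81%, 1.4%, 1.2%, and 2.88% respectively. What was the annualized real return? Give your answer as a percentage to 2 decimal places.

Cumulative inflation factor: 1.0557 × 1.069 × 1.0581 × 1.014 × 1.012 × 1.0288 ≈ 1.26065.
Nominal growth factor: 1.40600. Real growth factor = 1.40600 / 1.26065 ≈ 1.11530.
Annualized: 1.11530^(1/6) − 1 ≈ 0.01835.

1.84%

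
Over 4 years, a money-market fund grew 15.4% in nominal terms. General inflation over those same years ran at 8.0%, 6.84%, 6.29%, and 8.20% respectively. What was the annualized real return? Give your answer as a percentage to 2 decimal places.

-3.43%

Cumulative inflation factor: 1.080 × 1.0684 × 1.0629 × 1.0820 ≈ 1.32702.
Nominal growth factor: 1.15400. Real growth factor = 1.15400 / 1.32702 ≈ 0.86962.
Annualized: 0.86962^(1/4) − 1 ≈ -0.03432.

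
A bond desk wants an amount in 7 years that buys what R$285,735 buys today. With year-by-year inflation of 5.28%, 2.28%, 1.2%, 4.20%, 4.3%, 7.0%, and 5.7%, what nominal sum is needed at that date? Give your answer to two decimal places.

Cumulative price-level factor: 1.0528 × 1.0228 × 1.012 × 1.0420 × 1.043 × 1.070 × 1.057 ≈ 1.3394542992.
The nominal amount required is R$285,735 scaled up by that factor.

R$382,728.97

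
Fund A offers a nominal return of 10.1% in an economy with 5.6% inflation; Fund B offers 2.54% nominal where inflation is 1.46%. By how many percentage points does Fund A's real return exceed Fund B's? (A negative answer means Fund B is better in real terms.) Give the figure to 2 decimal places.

Fund A real return: 1.101/1.056 − 1 = 4.261%.
Fund B real return: 1.0254/1.0146 − 1 = 1.064%.
Difference: 4.261 − 1.064 = 3.197 pp.

3.20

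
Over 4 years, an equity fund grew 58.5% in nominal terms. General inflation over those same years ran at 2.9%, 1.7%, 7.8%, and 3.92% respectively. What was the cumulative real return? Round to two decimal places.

35.20%

Cumulative inflation factor: 1.029 × 1.017 × 1.078 × 1.0392 ≈ 1.17234.
Nominal growth factor: 1.58500. Real growth factor = 1.58500 / 1.17234 ≈ 1.35199.
Total real return ≈ 35.1995%.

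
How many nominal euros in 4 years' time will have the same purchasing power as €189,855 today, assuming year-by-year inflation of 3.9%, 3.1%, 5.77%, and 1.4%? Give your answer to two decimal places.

€218,120.61

Cumulative price-level factor: 1.039 × 1.031 × 1.0577 × 1.014 ≈ 1.1488800079.
The nominal amount required is €189,855 scaled up by that factor.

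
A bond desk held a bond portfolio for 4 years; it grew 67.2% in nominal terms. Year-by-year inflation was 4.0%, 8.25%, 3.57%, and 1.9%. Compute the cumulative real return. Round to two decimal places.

40.72%

Cumulative inflation factor: 1.040 × 1.0825 × 1.0357 × 1.019 ≈ 1.18814.
Nominal growth factor: 1.67200. Real growth factor = 1.67200 / 1.18814 ≈ 1.40724.
Total real return ≈ 40.7236%.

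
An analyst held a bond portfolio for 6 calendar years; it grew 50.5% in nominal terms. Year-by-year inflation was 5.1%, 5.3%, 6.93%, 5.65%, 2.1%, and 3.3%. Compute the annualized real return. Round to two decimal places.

Cumulative inflation factor: 1.051 × 1.053 × 1.0693 × 1.0565 × 1.021 × 1.033 ≈ 1.31864.
Nominal growth factor: 1.50500. Real growth factor = 1.50500 / 1.31864 ≈ 1.14133.
Annualized: 1.14133^(1/6) − 1 ≈ 0.02228.

2.23%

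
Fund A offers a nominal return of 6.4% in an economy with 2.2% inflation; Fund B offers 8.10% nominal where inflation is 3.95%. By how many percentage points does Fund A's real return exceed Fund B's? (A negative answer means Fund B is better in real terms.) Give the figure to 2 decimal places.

0.12

Fund A real return: 1.064/1.022 − 1 = 4.110%.
Fund B real return: 1.0810/1.0395 − 1 = 3.992%.
Difference: 4.110 − 3.992 = 0.118 pp.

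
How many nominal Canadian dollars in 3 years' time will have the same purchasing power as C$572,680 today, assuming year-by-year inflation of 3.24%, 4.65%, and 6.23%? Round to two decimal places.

Cumulative price-level factor: 1.0324 × 1.0465 × 1.0623 ≈ 1.1477159312.
Multiplying C$572,680 by the price-level factor gives the future nominal sum.

C$657,273.96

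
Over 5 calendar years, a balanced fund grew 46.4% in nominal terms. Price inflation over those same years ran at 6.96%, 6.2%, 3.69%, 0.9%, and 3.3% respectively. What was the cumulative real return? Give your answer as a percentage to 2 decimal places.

Cumulative inflation factor: 1.0696 × 1.062 × 1.0369 × 1.009 × 1.033 ≈ 1.22765.
Nominal growth factor: 1.46400. Real growth factor = 1.46400 / 1.22765 ≈ 1.19252.
Total real return ≈ 19.2523%.

19.25%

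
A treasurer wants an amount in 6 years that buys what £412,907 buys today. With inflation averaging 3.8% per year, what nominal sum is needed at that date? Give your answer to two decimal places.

£516,459.61

Cumulative price-level factor: (1+3.8%)^6 ≈ 1.2507891955.
The nominal amount required is £412,907 scaled up by that factor.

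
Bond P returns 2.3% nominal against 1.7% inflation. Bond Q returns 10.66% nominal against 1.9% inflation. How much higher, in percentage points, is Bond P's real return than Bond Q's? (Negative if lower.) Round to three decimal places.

-8.007

Bond P real return: 1.023/1.017 − 1 = 0.5900%.
Bond Q real return: 1.1066/1.019 − 1 = 8.5967%.
Difference: 0.5900 − 8.5967 = -8.0067 pp.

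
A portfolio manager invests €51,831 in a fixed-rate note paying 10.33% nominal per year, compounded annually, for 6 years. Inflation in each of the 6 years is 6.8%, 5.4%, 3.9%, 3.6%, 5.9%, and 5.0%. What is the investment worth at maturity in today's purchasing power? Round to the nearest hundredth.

€69,387.12

Nominal value at maturity: €51,831 × (1 + 10.33%)^6 ≈ €93,487.02.
Price-level factor over 6 years: 1.068 × 1.054 × 1.039 × 1.036 × 1.059 × 1.050 ≈ 1.3473251781.
Dividing the nominal maturity value by the price-level factor gives the value in today's money.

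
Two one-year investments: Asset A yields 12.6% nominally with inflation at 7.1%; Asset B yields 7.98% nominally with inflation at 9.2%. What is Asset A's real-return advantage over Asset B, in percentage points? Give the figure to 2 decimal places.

6.25

Asset A real return: 1.126/1.071 − 1 = 5.135%.
Asset B real return: 1.0798/1.092 − 1 = -1.117%.
Difference: 5.135 − (-1.117) = 6.252 pp.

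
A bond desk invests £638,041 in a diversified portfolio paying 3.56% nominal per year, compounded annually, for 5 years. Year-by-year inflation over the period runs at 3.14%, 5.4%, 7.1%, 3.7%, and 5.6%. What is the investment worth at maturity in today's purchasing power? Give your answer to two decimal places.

£596,085.99

Nominal value at maturity: £638,041 × (1 + 3.56%)^5 ≈ £759,991.61.
Price-level factor over 5 years: 1.0314 × 1.054 × 1.071 × 1.037 × 1.056 ≈ 1.2749697575.
Dividing the nominal maturity value by the price-level factor gives the value in today's money.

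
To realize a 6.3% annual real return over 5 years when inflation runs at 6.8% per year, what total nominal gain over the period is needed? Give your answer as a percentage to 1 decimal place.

88.6%

Required annual nominal rate: (1+6.3%)(1+6.8%) − 1 = 13.5284%.
Cumulative over 5 years: (1 + 0.135284)^5 − 1 ≈ 0.88592.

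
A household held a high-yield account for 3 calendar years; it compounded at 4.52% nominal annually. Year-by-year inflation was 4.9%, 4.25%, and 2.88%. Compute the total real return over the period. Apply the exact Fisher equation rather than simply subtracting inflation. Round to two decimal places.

1.49%

Cumulative inflation factor: 1.049 × 1.0425 × 1.0288 ≈ 1.12508.
Nominal growth factor: 1.14182. Real growth factor = 1.14182 / 1.12508 ≈ 1.01488.
Total real return ≈ 1.4882%.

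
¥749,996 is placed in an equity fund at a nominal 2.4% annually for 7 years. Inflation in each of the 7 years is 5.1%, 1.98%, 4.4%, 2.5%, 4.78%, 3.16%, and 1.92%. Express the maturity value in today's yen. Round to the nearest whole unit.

¥700,757

Nominal value at maturity: ¥749,996 × (1 + 2.4%)^7 ≈ ¥885,439.
Price-level factor over 7 years: 1.051 × 1.0198 × 1.044 × 1.025 × 1.0478 × 1.0316 × 1.0192 ≈ 1.2635465035.
Dividing the nominal maturity value by the price-level factor gives the value in today's money.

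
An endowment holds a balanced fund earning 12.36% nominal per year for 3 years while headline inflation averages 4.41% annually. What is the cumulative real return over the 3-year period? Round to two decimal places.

24.63%

The annual real rate is (1+12.36%)/(1+4.41%) − 1 = 7.6142%.
Compounded over 3 years: (1 + 0.076142)^3 − 1 ≈ 0.24626.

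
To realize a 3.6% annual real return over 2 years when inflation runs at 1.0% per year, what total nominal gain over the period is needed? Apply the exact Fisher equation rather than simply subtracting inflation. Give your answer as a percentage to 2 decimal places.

Required annual nominal rate: (1+3.6%)(1+1.0%) − 1 = 4.636%.
Cumulative over 2 years: (1 + 0.04636)^2 − 1 ≈ 0.09487.

9.49%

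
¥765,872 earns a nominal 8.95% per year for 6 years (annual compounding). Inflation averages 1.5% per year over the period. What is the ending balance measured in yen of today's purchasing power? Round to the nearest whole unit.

¥1,171,449

Nominal value at maturity: ¥765,872 × (1 + 8.95%)^6 ≈ ¥1,280,913.
Price-level factor over 6 years: (1 + 1.5%)^6 ≈ 1.0934432639.
Dividing the nominal maturity value by the price-level factor gives the value in today's money.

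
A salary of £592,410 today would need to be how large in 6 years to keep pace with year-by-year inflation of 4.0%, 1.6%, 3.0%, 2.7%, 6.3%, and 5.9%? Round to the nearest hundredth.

Cumulative price-level factor: 1.040 × 1.016 × 1.030 × 1.027 × 1.063 × 1.059 ≈ 1.2582413116.
Multiplying £592,410 by the price-level factor gives the future nominal sum.

£745,394.74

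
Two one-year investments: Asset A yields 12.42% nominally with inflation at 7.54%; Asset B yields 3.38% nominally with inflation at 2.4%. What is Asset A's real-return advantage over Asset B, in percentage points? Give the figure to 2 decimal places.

Asset A real return: 1.1242/1.0754 − 1 = 4.538%.
Asset B real return: 1.0338/1.024 − 1 = 0.957%.
Difference: 4.538 − 0.957 = 3.581 pp.

3.58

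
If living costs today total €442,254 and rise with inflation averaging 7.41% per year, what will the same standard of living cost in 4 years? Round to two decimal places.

Cumulative price-level factor: (1+7.41%)^4 ≈ 1.3310024851.
The nominal amount required is €442,254 scaled up by that factor.

€588,641.17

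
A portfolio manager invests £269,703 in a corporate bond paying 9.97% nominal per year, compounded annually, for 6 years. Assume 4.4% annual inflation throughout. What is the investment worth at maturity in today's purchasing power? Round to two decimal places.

£368,407.22

Nominal value at maturity: £269,703 × (1 + 9.97%)^6 ≈ £477,014.00.
Price-level factor over 6 years: (1 + 4.4%)^6 ≈ 1.2948008982.
Dividing the nominal maturity value by the price-level factor gives the value in today's money.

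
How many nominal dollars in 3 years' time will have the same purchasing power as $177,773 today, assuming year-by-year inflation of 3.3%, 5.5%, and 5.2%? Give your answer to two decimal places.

Cumulative price-level factor: 1.033 × 1.055 × 1.052 = 1.14648538.
The nominal amount required is $177,773 scaled up by that factor.

$203,814.15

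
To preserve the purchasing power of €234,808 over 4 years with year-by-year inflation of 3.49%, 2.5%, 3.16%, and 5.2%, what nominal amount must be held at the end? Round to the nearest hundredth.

€270,310.06

Cumulative price-level factor: 1.0349 × 1.025 × 1.0316 × 1.052 ≈ 1.1511961424.
Multiplying €234,808 by the price-level factor gives the future nominal sum.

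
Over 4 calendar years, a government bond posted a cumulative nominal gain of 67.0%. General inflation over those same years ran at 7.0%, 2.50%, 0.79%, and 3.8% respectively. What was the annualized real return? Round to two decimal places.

Cumulative inflation factor: 1.070 × 1.0250 × 1.0079 × 1.038 ≈ 1.14742.
Nominal growth factor: 1.67000. Real growth factor = 1.67000 / 1.14742 ≈ 1.45544.
Annualized: 1.45544^(1/4) − 1 ≈ 0.09837.

9.84%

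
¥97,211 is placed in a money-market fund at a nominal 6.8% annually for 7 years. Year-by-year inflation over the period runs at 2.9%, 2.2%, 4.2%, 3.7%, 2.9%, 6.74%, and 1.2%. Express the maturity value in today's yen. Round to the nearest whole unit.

Nominal value at maturity: ¥97,211 × (1 + 6.8%)^7 ≈ ¥154,069.
Price-level factor over 7 years: 1.029 × 1.022 × 1.042 × 1.037 × 1.029 × 1.0674 × 1.012 ≈ 1.2630944639.
The maturity value deflated by that factor is the answer in today's purchasing power.

¥121,977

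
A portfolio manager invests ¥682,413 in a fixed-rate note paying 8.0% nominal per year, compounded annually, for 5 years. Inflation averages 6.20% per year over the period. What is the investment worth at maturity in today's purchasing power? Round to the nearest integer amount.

Nominal value at maturity: ¥682,413 × (1 + 8.0%)^5 ≈ ¥1,002,689.
Price-level factor over 5 years: (1 + 6.20%)^5 ≈ 1.3508980778.
The maturity value deflated by that factor is the answer in today's purchasing power.

¥742,239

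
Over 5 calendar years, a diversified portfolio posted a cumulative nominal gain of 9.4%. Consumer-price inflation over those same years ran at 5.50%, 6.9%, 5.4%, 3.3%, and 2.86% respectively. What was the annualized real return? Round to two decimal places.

Cumulative inflation factor: 1.0550 × 1.069 × 1.054 × 1.033 × 1.0286 ≈ 1.26304.
Nominal growth factor: 1.09400. Real growth factor = 1.09400 / 1.26304 ≈ 0.86616.
Annualized: 0.86616^(1/5) − 1 ≈ -0.02833.

-2.83%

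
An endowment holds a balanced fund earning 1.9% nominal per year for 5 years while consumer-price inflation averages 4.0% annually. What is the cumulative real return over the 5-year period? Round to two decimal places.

The annual real rate is (1+1.9%)/(1+4.0%) − 1 = -2.0192%.
Compounded over 5 years: (1 + -0.020192)^5 − 1 ≈ -0.09697.

-9.70%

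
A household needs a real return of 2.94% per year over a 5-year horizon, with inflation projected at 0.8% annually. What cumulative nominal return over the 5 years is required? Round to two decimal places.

Required annual nominal rate: (1+2.94%)(1+0.8%) − 1 = 3.76352%.
Cumulative over 5 years: (1 + 0.0376352)^5 − 1 ≈ 0.20288.

20.29%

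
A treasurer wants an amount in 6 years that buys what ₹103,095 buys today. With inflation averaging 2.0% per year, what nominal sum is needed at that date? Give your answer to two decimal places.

Cumulative price-level factor: (1+2.0%)^6 ≈ 1.1261624193.
Multiplying ₹103,095 by the price-level factor gives the future nominal sum.

₹116,101.71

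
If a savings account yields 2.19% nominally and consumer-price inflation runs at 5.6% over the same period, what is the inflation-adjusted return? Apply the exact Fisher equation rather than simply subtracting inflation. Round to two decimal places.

Real return via the Fisher equation: (1 + 2.19%)/(1 + 5.6%) − 1 = 1.0219/1.056 − 1 ≈ -0.03229.

-3.23%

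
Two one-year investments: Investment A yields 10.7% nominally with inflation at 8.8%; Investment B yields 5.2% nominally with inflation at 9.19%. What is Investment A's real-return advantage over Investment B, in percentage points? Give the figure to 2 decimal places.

Investment A real return: 1.107/1.088 − 1 = 1.746%.
Investment B real return: 1.052/1.0919 − 1 = -3.654%.
Difference: 1.746 − (-3.654) = 5.400 pp.

5.40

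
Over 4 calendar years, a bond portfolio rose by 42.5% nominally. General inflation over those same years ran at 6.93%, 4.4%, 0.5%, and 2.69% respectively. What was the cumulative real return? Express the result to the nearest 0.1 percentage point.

Cumulative inflation factor: 1.0693 × 1.044 × 1.005 × 1.0269 ≈ 1.15211.
Nominal growth factor: 1.42500. Real growth factor = 1.42500 / 1.15211 ≈ 1.23686.
Total real return ≈ 23.6860%.

23.7%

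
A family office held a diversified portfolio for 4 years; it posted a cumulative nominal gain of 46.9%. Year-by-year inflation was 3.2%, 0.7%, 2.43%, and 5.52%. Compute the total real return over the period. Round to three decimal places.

Cumulative inflation factor: 1.032 × 1.007 × 1.0243 × 1.0552 ≈ 1.12324.
Nominal growth factor: 1.46900. Real growth factor = 1.46900 / 1.12324 ≈ 1.30783.
Total real return ≈ 30.7828%.

30.783%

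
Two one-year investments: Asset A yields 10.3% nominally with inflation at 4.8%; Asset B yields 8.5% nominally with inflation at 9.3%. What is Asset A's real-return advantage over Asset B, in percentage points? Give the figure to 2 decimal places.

5.98

Asset A real return: 1.103/1.048 − 1 = 5.248%.
Asset B real return: 1.085/1.093 − 1 = -0.732%.
Difference: 5.248 − (-0.732) = 5.980 pp.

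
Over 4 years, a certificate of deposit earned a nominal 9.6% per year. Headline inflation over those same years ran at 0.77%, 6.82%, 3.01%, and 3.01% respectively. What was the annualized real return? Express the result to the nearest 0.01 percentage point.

6.02%

Cumulative inflation factor: 1.0077 × 1.0682 × 1.0301 × 1.0301 ≈ 1.14220.
Nominal growth factor: 1.44292. Real growth factor = 1.44292 / 1.14220 ≈ 1.26328.
Annualized: 1.26328^(1/4) − 1 ≈ 0.06017.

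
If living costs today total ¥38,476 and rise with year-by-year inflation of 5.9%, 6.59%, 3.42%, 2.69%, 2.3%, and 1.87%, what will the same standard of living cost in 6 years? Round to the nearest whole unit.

¥48,068

Cumulative price-level factor: 1.059 × 1.0659 × 1.0342 × 1.0269 × 1.023 × 1.0187 ≈ 1.2493008903.
The nominal amount required is ¥38,476 scaled up by that factor.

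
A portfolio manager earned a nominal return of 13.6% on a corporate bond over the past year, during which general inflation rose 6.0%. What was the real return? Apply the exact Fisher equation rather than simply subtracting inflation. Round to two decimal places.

Real return via the Fisher equation: (1 + 13.6%)/(1 + 6.0%) − 1 = 1.136/1.060 − 1 ≈ 0.07170.

7.17%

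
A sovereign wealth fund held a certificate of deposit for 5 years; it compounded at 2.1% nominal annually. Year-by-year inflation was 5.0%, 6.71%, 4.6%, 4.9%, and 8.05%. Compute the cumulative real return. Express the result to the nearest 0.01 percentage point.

-16.48%

Cumulative inflation factor: 1.050 × 1.0671 × 1.046 × 1.049 × 1.0805 ≈ 1.32839.
Nominal growth factor: 1.10950. Real growth factor = 1.10950 / 1.32839 ≈ 0.83522.
Total real return ≈ -16.4777%.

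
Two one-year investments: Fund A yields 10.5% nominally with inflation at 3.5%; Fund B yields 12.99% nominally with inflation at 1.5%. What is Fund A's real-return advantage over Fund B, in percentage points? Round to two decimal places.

-4.56

Fund A real return: 1.105/1.035 − 1 = 6.763%.
Fund B real return: 1.1299/1.015 − 1 = 11.320%.
Difference: 6.763 − 11.320 = -4.557 pp.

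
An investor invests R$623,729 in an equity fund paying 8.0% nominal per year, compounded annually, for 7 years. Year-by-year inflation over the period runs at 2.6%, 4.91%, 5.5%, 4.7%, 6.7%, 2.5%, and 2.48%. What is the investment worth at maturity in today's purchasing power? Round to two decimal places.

R$802,179.27

Nominal value at maturity: R$623,729 × (1 + 8.0%)^7 ≈ R$1,068,961.90.
Price-level factor over 7 years: 1.026 × 1.0491 × 1.055 × 1.047 × 1.067 × 1.025 × 1.0248 ≈ 1.3325723284.
The maturity value deflated by that factor is the answer in today's purchasing power.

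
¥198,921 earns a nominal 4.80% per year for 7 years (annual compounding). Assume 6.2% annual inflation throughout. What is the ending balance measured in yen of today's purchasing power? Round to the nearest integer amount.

¥181,275

Nominal value at maturity: ¥198,921 × (1 + 4.80%)^7 ≈ ¥276,191.
Price-level factor over 7 years: (1 + 6.2%)^7 ≈ 1.5236022917.
The maturity value deflated by that factor is the answer in today's purchasing power.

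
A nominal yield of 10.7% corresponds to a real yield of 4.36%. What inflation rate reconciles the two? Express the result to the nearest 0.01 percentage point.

6.08%

From (1+r_nom) = (1+r_real)(1+π), we get 1+π = (1 + 10.7%)/(1 + 4.36%) = 1.107/1.0436 ≈ 1.06075.
So π ≈ 6.0751%.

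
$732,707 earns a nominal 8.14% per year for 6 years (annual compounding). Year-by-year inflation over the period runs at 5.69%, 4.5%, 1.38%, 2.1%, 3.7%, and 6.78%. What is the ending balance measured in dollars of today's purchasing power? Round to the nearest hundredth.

Nominal value at maturity: $732,707 × (1 + 8.14%)^6 ≈ $1,171,786.61.
Price-level factor over 6 years: 1.0569 × 1.045 × 1.0138 × 1.021 × 1.037 × 1.0678 ≈ 1.2658926848.
Dividing the nominal maturity value by the price-level factor gives the value in today's money.

$925,660.31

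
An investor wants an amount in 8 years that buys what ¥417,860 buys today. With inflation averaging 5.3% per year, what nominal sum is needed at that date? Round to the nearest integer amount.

¥631,623

Cumulative price-level factor: (1+5.3%)^8 ≈ 1.5115654947.
Multiplying ¥417,860 by the price-level factor gives the future nominal sum.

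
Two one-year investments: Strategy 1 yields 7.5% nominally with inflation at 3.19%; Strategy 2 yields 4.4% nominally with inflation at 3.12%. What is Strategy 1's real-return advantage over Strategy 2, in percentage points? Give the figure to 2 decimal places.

2.94

Strategy 1 real return: 1.075/1.0319 − 1 = 4.177%.
Strategy 2 real return: 1.044/1.0312 − 1 = 1.241%.
Difference: 4.177 − 1.241 = 2.936 pp.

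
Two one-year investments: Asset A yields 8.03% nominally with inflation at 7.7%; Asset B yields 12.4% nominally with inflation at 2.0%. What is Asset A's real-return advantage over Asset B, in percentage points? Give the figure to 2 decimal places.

-9.89

Asset A real return: 1.0803/1.077 − 1 = 0.306%.
Asset B real return: 1.124/1.020 − 1 = 10.196%.
Difference: 0.306 − 10.196 = -9.890 pp.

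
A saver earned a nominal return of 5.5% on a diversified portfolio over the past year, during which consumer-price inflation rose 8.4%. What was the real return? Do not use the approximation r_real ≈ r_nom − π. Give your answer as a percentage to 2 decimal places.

-2.68%

Real return via the Fisher equation: (1 + 5.5%)/(1 + 8.4%) − 1 = 1.055/1.084 − 1 ≈ -0.02675.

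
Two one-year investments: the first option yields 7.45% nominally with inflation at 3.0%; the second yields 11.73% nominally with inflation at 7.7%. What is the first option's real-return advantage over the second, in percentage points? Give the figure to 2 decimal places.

0.58

The first option real return: 1.0745/1.030 − 1 = 4.320%.
The second real return: 1.1173/1.077 − 1 = 3.742%.
Difference: 4.320 − 3.742 = 0.578 pp.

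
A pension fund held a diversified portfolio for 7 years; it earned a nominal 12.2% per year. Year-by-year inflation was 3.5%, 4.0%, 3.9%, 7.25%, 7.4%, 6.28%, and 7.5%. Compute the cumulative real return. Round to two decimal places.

Cumulative inflation factor: 1.035 × 1.040 × 1.039 × 1.0725 × 1.074 × 1.0628 × 1.075 ≈ 1.47181.
Nominal growth factor: 2.23846. Real growth factor = 2.23846 / 1.47181 ≈ 1.52089.
Total real return ≈ 52.0895%.

52.09%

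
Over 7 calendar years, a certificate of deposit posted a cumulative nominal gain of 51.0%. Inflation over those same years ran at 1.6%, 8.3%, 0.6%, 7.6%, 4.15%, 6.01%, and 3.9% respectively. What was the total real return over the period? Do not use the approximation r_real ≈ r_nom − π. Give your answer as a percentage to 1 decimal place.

10.5%

Cumulative inflation factor: 1.016 × 1.083 × 1.006 × 1.076 × 1.0415 × 1.0601 × 1.039 ≈ 1.36633.
Nominal growth factor: 1.51000. Real growth factor = 1.51000 / 1.36633 ≈ 1.10515.
Total real return ≈ 10.5154%.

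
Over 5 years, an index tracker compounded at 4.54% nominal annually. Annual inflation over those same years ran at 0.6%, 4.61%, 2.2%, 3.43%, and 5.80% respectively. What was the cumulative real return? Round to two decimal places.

6.09%

Cumulative inflation factor: 1.006 × 1.0461 × 1.022 × 1.0343 × 1.0580 ≈ 1.17694.
Nominal growth factor: 1.24857. Real growth factor = 1.24857 / 1.17694 ≈ 1.06086.
Total real return ≈ 6.0860%.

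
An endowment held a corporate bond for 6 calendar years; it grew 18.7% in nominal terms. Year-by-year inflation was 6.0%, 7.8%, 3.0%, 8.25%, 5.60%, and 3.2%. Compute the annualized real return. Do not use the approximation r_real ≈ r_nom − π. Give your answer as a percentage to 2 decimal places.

Cumulative inflation factor: 1.060 × 1.078 × 1.030 × 1.0825 × 1.0560 × 1.032 ≈ 1.38846.
Nominal growth factor: 1.18700. Real growth factor = 1.18700 / 1.38846 ≈ 0.85490.
Annualized: 0.85490^(1/6) − 1 ≈ -0.02579.

-2.58%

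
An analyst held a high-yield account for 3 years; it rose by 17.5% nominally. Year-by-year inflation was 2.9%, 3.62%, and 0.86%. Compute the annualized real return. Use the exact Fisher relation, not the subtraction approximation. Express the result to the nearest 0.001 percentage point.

Cumulative inflation factor: 1.029 × 1.0362 × 1.0086 ≈ 1.07542.
Nominal growth factor: 1.17500. Real growth factor = 1.17500 / 1.07542 ≈ 1.09260.
Annualized: 1.09260^(1/3) − 1 ≈ 0.02996.

2.996%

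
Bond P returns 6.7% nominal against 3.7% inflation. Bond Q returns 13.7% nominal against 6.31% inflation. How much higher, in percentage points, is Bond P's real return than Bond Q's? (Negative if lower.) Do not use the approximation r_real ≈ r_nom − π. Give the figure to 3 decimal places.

Bond P real return: 1.067/1.037 − 1 = 2.8930%.
Bond Q real return: 1.137/1.0631 − 1 = 6.9514%.
Difference: 2.8930 − 6.9514 = -4.0584 pp.

-4.058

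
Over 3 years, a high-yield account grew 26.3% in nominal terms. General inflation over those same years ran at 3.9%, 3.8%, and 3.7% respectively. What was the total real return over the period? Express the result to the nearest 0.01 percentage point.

Cumulative inflation factor: 1.039 × 1.038 × 1.037 ≈ 1.11839.
Nominal growth factor: 1.26300. Real growth factor = 1.26300 / 1.11839 ≈ 1.12931.
Total real return ≈ 12.9306%.

12.93%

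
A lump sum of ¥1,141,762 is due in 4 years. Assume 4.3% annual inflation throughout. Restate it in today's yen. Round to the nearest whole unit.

Price-level factor over 4 years: (1 + 4.3%)^4 ≈ 1.1834154468.
Purchasing power today: ¥1,141,762 divided by that factor.

¥964,802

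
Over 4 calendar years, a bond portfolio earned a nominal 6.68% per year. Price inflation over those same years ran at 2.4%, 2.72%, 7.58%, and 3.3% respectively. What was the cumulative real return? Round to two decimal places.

10.80%

Cumulative inflation factor: 1.024 × 1.0272 × 1.0758 × 1.033 ≈ 1.16893.
Nominal growth factor: 1.29519. Real growth factor = 1.29519 / 1.16893 ≈ 1.10801.
Total real return ≈ 10.8014%.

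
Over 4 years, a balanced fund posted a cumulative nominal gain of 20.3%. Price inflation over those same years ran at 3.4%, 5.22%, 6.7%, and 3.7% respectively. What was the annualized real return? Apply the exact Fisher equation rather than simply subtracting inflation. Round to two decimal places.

-0.02%

Cumulative inflation factor: 1.034 × 1.0522 × 1.067 × 1.037 ≈ 1.20382.
Nominal growth factor: 1.20300. Real growth factor = 1.20300 / 1.20382 ≈ 0.99932.
Annualized: 0.99932^(1/4) − 1 ≈ -0.00017.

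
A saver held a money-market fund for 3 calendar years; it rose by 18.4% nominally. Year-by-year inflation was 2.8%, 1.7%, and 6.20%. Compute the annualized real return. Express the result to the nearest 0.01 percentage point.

2.17%

Cumulative inflation factor: 1.028 × 1.017 × 1.0620 ≈ 1.11030.
Nominal growth factor: 1.18400. Real growth factor = 1.18400 / 1.11030 ≈ 1.06638.
Annualized: 1.06638^(1/3) − 1 ≈ 0.02166.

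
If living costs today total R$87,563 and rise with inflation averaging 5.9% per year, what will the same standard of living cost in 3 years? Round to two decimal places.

Cumulative price-level factor: (1+5.9%)^3 = 1.187648379.
The nominal amount required is R$87,563 scaled up by that factor.

R$103,994.06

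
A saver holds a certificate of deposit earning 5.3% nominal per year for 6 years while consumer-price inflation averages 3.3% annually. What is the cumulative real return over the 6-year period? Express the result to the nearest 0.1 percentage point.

The annual real rate is (1+5.3%)/(1+3.3%) − 1 = 1.9361%.
Compounded over 6 years: (1 + 0.019361)^6 − 1 ≈ 0.12194.

12.2%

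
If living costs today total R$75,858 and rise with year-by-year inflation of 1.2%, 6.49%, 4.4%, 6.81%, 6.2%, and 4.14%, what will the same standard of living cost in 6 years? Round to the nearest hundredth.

R$100,819.66

Cumulative price-level factor: 1.012 × 1.0649 × 1.044 × 1.0681 × 1.062 × 1.0414 ≈ 1.3290577228.
Multiplying R$75,858 by the price-level factor gives the future nominal sum.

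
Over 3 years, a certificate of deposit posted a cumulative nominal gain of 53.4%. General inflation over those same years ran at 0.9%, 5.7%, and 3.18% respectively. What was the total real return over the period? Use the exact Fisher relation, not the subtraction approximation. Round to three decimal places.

Cumulative inflation factor: 1.009 × 1.057 × 1.0318 ≈ 1.10043.
Nominal growth factor: 1.53400. Real growth factor = 1.53400 / 1.10043 ≈ 1.39400.
Total real return ≈ 39.4003%.

39.400%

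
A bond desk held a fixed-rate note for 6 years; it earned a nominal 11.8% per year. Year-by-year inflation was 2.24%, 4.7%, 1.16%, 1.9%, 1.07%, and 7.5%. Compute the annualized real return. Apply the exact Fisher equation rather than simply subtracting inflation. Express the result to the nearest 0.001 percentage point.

8.470%

Cumulative inflation factor: 1.0224 × 1.047 × 1.0116 × 1.019 × 1.0107 × 1.075 ≈ 1.19890.
Nominal growth factor: 1.95277. Real growth factor = 1.95277 / 1.19890 ≈ 1.62881.
Annualized: 1.62881^(1/6) − 1 ≈ 0.08470.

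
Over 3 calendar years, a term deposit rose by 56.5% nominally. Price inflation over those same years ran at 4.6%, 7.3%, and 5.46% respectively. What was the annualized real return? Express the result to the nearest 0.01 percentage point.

Cumulative inflation factor: 1.046 × 1.073 × 1.0546 ≈ 1.18364.
Nominal growth factor: 1.56500. Real growth factor = 1.56500 / 1.18364 ≈ 1.32219.
Annualized: 1.32219^(1/3) − 1 ≈ 0.09757.

9.76%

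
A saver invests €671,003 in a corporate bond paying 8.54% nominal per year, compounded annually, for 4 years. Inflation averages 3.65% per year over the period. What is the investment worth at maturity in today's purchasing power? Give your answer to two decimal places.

Nominal value at maturity: €671,003 × (1 + 8.54%)^4 ≈ €931,287.41.
Price-level factor over 4 years: (1 + 3.65%)^4 ≈ 1.1541897834.
The maturity value deflated by that factor is the answer in today's purchasing power.

€806,875.46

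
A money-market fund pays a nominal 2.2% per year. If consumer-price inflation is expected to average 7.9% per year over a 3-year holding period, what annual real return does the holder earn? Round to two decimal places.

With constant rates the annual real return is the same each year: (1+2.2%)/(1+7.9%) − 1 = -0.05283.

-5.28%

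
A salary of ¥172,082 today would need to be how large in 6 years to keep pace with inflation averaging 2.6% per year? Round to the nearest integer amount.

¥200,733

Cumulative price-level factor: (1+2.6%)^6 ≈ 1.1664984462.
The nominal amount required is ¥172,082 scaled up by that factor.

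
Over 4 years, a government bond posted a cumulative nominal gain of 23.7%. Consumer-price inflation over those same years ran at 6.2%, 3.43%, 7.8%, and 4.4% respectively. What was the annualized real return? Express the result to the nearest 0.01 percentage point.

Cumulative inflation factor: 1.062 × 1.0343 × 1.078 × 1.044 ≈ 1.23620.
Nominal growth factor: 1.23700. Real growth factor = 1.23700 / 1.23620 ≈ 1.00064.
Annualized: 1.00064^(1/4) − 1 ≈ 0.00016.

0.02%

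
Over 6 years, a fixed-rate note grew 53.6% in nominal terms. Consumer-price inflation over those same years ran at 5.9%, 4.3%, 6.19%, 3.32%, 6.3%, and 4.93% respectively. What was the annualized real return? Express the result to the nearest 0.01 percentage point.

2.15%

Cumulative inflation factor: 1.059 × 1.043 × 1.0619 × 1.0332 × 1.063 × 1.0493 ≈ 1.35170.
Nominal growth factor: 1.53600. Real growth factor = 1.53600 / 1.35170 ≈ 1.13634.
Annualized: 1.13634^(1/6) − 1 ≈ 0.02153.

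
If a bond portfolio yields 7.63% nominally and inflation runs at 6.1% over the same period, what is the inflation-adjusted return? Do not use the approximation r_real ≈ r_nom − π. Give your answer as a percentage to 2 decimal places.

1.44%

Real return via the Fisher equation: (1 + 7.63%)/(1 + 6.1%) − 1 = 1.0763/1.061 − 1 ≈ 0.01442.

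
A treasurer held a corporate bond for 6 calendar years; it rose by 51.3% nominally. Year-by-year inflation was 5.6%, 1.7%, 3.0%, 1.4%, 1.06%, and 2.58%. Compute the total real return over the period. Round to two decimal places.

Cumulative inflation factor: 1.056 × 1.017 × 1.030 × 1.014 × 1.0106 × 1.0258 ≈ 1.16279.
Nominal growth factor: 1.51300. Real growth factor = 1.51300 / 1.16279 ≈ 1.30118.
Total real return ≈ 30.1179%.

30.12%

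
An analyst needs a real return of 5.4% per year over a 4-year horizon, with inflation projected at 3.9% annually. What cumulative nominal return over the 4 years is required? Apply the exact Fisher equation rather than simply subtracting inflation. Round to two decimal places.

Required annual nominal rate: (1+5.4%)(1+3.9%) − 1 = 9.5106%.
Cumulative over 4 years: (1 + 0.095106)^4 − 1 ≈ 0.43822.

43.82%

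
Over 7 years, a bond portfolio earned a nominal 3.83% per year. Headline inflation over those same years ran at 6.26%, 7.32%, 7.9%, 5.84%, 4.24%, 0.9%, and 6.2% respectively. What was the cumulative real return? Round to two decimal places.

-10.57%

Cumulative inflation factor: 1.0626 × 1.0732 × 1.079 × 1.0584 × 1.0424 × 1.009 × 1.062 ≈ 1.45469.
Nominal growth factor: 1.30095. Real growth factor = 1.30095 / 1.45469 ≈ 0.89431.
Total real return ≈ -10.5690%.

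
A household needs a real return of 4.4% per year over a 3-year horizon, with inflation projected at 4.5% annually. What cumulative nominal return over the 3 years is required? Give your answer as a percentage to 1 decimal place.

Required annual nominal rate: (1+4.4%)(1+4.5%) − 1 = 9.098%.
Cumulative over 3 years: (1 + 0.09098)^3 − 1 ≈ 0.29853.

29.9%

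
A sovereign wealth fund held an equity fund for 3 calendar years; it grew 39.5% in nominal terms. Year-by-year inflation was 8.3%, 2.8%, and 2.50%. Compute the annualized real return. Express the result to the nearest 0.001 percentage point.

Cumulative inflation factor: 1.083 × 1.028 × 1.0250 ≈ 1.14116.
Nominal growth factor: 1.39500. Real growth factor = 1.39500 / 1.14116 ≈ 1.22244.
Annualized: 1.22244^(1/3) − 1 ≈ 0.06924.

6.924%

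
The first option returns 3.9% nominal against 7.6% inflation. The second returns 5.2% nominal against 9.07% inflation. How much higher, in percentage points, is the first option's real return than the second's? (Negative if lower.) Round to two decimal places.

The first option real return: 1.039/1.076 − 1 = -3.439%.
The second real return: 1.052/1.0907 − 1 = -3.548%.
Difference: -3.439 − (-3.548) = 0.109 pp.

0.11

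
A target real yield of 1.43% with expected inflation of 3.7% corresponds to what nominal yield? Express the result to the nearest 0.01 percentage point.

By the Fisher equation, 1 + r_nom = (1 + 1.43%)(1 + 3.7%) = 1.0143 × 1.037 = 1.0518291.
So r_nom = 5.18291%.

5.18%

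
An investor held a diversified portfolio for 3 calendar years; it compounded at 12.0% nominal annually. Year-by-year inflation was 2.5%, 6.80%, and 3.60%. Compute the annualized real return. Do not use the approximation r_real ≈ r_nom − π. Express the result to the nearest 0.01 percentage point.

Cumulative inflation factor: 1.025 × 1.0680 × 1.0360 ≈ 1.13411.
Nominal growth factor: 1.40493. Real growth factor = 1.40493 / 1.13411 ≈ 1.23879.
Annualized: 1.23879^(1/3) − 1 ≈ 0.07399.

7.40%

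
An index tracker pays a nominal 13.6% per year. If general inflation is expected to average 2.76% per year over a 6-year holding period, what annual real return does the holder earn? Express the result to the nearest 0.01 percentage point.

10.55%

With constant rates the annual real return is the same each year: (1+13.6%)/(1+2.76%) − 1 = 0.10549.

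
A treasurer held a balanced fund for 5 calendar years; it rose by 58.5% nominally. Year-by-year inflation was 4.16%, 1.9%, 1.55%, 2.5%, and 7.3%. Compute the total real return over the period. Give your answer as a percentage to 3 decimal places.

33.706%

Cumulative inflation factor: 1.0416 × 1.019 × 1.0155 × 1.025 × 1.073 ≈ 1.18544.
Nominal growth factor: 1.58500. Real growth factor = 1.58500 / 1.18544 ≈ 1.33706.
Total real return ≈ 33.7059%.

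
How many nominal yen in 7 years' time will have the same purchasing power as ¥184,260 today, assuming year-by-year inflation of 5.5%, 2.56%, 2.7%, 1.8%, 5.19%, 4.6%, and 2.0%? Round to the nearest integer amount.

Cumulative price-level factor: 1.055 × 1.0256 × 1.027 × 1.018 × 1.0519 × 1.046 × 1.020 ≈ 1.2695651863.
The nominal amount required is ¥184,260 scaled up by that factor.

¥233,930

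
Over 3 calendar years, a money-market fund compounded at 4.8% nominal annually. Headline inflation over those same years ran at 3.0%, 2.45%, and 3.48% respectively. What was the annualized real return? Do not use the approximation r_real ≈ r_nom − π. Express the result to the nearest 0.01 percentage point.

Cumulative inflation factor: 1.030 × 1.0245 × 1.0348 ≈ 1.09196.
Nominal growth factor: 1.15102. Real growth factor = 1.15102 / 1.09196 ≈ 1.05409.
Annualized: 1.05409^(1/3) − 1 ≈ 0.01771.

1.77%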